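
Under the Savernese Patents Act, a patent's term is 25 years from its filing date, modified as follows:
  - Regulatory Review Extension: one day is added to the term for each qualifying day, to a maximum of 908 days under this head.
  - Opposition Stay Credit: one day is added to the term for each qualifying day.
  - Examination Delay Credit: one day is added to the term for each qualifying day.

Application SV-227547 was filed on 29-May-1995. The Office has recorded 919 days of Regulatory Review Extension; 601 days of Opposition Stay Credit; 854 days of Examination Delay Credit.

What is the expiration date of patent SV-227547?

2026-11-17

Base term: filing date + 25 years → 29 May 2020.
Regulatory Review Extension: 919 days claimed exceeds the 908-day cap, so +908 days → 23 November 2022.
Opposition Stay Credit: +601 days → 16 July 2024.
Examination Delay Credit: +854 days → 17 November 2026.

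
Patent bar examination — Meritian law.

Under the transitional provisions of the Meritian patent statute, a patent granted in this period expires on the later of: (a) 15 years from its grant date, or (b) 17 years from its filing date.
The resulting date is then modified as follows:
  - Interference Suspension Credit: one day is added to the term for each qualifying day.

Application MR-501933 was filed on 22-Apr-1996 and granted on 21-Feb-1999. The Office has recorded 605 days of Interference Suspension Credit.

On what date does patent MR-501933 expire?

(a) grant + 15 years → 21 February 2014.
(b) filing + 17 years → 22 April 2013.
Later of the two: 21 February 2014.
Interference Suspension Credit: +605 days → 19 October 2015.

October 19, 2015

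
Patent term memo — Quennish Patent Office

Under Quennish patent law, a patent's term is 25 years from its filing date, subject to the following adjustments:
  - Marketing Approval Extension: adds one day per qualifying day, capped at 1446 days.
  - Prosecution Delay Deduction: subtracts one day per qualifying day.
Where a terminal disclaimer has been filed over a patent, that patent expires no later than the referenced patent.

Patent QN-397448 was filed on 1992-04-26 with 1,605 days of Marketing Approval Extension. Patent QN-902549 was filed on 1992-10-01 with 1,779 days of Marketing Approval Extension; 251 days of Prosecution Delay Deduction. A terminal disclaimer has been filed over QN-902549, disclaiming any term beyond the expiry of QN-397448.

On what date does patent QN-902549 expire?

2021-01-08

Natural term of QN-902549:
  Base: filing + 25 years → 1 October 2017.
  Marketing Approval Extension: 1779 days claimed exceeds the 1446-day cap, so +1446 days → 16 September 2021.
  Prosecution Delay Deduction: −251 days → 8 January 2021.
Expiry of referenced patent QN-397448:
  Base: filing + 25 years → 26 April 2017.
  Marketing Approval Extension: 1605 days claimed exceeds the 1446-day cap, so +1446 days → 11 April 2021.
Terminal disclaimer: QN-902549 expires on the earlier of 8 January 2021 and 11 April 2021.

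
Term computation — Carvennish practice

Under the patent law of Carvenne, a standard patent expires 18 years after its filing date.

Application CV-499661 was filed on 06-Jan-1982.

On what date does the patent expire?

2000-01-06

Filing date + 18 years → 6 January 2000.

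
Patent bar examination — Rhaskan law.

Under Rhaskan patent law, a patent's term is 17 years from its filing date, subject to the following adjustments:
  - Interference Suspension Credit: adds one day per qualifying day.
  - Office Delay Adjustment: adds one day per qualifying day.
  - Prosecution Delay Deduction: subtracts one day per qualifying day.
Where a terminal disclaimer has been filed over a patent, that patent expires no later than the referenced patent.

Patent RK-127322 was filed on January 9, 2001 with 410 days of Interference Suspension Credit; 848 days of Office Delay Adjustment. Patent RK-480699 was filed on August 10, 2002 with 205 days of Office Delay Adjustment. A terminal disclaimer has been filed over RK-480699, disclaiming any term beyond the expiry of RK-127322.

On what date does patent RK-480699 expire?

March 2, 2020

Natural term of RK-480699:
  Base: filing + 17 years → 10 August 2019.
  Office Delay Adjustment: +205 days → 2 March 2020.
Expiry of referenced patent RK-127322:
  Base: filing + 17 years → 9 January 2018.
  Interference Suspension Credit: +410 days → 23 February 2019.
  Office Delay Adjustment: +848 days → 20 June 2021.
Terminal disclaimer: RK-480699 expires on the earlier of 2 March 2020 and 20 June 2021.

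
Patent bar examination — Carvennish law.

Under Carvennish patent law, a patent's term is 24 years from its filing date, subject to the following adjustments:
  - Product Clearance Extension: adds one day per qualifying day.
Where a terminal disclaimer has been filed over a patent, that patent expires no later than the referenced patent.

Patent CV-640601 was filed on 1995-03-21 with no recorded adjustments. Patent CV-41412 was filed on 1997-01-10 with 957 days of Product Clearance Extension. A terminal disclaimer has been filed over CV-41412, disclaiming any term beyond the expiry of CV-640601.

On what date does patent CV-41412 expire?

2019-03-21

Natural term of CV-41412:
  Base: filing + 24 years → 10 January 2021.
  Product Clearance Extension: +957 days → 25 August 2023.
Expiry of referenced patent CV-640601:
  Base: filing + 24 years → 21 March 2019.
Terminal disclaimer: CV-41412 expires on the earlier of 25 August 2023 and 21 March 2019.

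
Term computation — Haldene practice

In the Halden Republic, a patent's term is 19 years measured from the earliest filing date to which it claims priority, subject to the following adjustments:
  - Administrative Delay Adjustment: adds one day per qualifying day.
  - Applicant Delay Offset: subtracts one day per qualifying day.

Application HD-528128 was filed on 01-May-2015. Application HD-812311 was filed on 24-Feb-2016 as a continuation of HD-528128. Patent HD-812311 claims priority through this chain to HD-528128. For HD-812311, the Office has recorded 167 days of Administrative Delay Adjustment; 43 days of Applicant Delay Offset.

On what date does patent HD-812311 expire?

Earliest priority filing: 1 May 2015.
Base term: 1 May 2015 + 19 years → 1 May 2034.
Administrative Delay Adjustment: +167 days → 15 October 2034.
Applicant Delay Offset: −43 days → 2 September 2034.

September 2, 2034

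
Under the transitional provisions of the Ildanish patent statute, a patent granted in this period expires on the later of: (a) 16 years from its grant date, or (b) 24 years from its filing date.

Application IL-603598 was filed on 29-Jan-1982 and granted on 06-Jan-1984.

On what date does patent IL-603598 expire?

January 29, 2006

(a) grant + 16 years → 6 January 2000.
(b) filing + 24 years → 29 January 2006.
Later of the two: 29 January 2006.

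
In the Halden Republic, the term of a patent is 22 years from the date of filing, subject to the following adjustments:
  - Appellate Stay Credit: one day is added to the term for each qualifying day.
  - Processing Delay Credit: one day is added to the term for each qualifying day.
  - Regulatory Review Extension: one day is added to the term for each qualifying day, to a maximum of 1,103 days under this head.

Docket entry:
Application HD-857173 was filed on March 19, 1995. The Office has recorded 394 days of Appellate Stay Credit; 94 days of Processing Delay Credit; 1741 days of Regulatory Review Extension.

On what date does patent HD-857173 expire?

July 27, 2021

Base term: filing date + 22 years → 19 March 2017.
Appellate Stay Credit: +394 days → 17 April 2018.
Processing Delay Credit: +94 days → 20 July 2018.
Regulatory Review Extension: 1741 days claimed exceeds the 1103-day cap, so +1103 days → 27 July 2021.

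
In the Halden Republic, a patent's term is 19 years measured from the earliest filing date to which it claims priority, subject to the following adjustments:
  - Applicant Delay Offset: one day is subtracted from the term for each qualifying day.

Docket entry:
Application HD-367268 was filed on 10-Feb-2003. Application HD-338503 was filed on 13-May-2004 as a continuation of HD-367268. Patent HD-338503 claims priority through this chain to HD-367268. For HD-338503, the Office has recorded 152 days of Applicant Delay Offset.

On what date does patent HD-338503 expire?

Earliest priority filing: 10 February 2003.
Base term: 10 February 2003 + 19 years → 10 February 2022.
Applicant Delay Offset: −152 days → 11 September 2021.

2021-09-11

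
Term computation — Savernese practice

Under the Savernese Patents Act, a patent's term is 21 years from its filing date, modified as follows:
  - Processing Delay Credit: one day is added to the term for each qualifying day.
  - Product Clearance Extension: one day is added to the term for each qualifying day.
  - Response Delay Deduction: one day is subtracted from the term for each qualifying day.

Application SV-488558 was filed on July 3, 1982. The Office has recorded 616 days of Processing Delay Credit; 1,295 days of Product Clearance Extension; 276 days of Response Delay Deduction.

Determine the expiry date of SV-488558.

December 24, 2007

Base term: filing date + 21 years → 3 July 2003.
Processing Delay Credit: +616 days → 10 March 2005.
Product Clearance Extension: +1295 days → 25 September 2008.
Response Delay Deduction: −276 days → 24 December 2007.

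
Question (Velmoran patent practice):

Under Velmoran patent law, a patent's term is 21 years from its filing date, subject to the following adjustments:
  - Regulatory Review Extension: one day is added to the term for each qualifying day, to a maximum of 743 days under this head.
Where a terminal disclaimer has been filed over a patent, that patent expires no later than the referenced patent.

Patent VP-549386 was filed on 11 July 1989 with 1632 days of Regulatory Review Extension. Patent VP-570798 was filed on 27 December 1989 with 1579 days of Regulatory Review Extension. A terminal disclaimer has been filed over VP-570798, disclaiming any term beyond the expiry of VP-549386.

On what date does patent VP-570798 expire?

Natural term of VP-570798:
  Base: filing + 21 years → 27 December 2010.
  Regulatory Review Extension: 1579 days claimed exceeds the 743-day cap, so +743 days → 8 January 2013.
Expiry of referenced patent VP-549386:
  Base: filing + 21 years → 11 July 2010.
  Regulatory Review Extension: 1632 days claimed exceeds the 743-day cap, so +743 days → 23 July 2012.
Terminal disclaimer: VP-570798 expires on the earlier of 8 January 2013 and 23 July 2012.

July 23, 2012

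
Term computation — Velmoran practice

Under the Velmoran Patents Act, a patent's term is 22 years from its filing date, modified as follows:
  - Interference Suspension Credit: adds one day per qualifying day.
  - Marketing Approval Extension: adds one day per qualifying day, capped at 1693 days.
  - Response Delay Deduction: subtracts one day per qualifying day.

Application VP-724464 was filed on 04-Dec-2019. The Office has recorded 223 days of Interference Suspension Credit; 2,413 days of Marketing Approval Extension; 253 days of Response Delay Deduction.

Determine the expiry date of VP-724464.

Base term: filing date + 22 years → 4 December 2041.
Interference Suspension Credit: +223 days → 15 July 2042.
Marketing Approval Extension: 2413 days claimed exceeds the 1693-day cap, so +1693 days → 4 March 2047.
Response Delay Deduction: −253 days → 24 June 2046.

2046-06-24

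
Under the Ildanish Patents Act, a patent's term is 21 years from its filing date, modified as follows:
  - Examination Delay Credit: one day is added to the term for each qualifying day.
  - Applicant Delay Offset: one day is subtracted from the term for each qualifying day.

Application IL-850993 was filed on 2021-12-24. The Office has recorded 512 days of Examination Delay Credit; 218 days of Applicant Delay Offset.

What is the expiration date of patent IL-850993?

October 14, 2043

Base term: filing date + 21 years → 24 December 2042.
Examination Delay Credit: +512 days → 19 May 2044.
Applicant Delay Offset: −218 days → 14 October 2043.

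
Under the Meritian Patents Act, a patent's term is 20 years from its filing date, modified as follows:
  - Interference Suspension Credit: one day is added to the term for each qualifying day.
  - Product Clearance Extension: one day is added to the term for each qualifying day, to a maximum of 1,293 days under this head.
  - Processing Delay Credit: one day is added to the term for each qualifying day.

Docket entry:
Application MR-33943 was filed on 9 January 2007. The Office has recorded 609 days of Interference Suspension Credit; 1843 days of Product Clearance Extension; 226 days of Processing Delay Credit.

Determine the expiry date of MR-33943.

2032-11-06

Base term: filing date + 20 years → 9 January 2027.
Interference Suspension Credit: +609 days → 9 September 2028.
Product Clearance Extension: 1843 days claimed exceeds the 1293-day cap, so +1293 days → 25 March 2032.
Processing Delay Credit: +226 days → 6 November 2032.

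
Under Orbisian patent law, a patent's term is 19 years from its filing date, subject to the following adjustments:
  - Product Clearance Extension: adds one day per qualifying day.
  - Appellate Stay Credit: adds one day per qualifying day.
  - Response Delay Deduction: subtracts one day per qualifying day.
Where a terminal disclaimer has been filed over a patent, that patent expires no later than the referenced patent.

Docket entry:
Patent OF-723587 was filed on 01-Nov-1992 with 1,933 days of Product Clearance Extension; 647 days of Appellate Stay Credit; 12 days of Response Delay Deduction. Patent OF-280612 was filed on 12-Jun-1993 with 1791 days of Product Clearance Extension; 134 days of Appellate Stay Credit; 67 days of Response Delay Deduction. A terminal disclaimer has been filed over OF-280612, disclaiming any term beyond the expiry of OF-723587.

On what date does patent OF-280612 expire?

July 14, 2017

Natural term of OF-280612:
  Base: filing + 19 years → 12 June 2012.
  Product Clearance Extension: +1791 days → 8 May 2017.
  Appellate Stay Credit: +134 days → 19 September 2017.
  Response Delay Deduction: −67 days → 14 July 2017.
Expiry of referenced patent OF-723587:
  Base: filing + 19 years → 1 November 2011.
  Product Clearance Extension: +1933 days → 15 February 2017.
  Appellate Stay Credit: +647 days → 24 November 2018.
  Response Delay Deduction: −12 days → 12 November 2018.
Terminal disclaimer: OF-280612 expires on the earlier of 14 July 2017 and 12 November 2018.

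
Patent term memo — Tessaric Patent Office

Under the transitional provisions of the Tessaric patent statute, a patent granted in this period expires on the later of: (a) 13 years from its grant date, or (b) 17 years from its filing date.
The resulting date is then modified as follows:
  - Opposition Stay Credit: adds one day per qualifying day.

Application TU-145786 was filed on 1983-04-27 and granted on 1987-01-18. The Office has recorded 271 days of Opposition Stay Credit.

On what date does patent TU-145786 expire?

2001-01-23

(a) grant + 13 years → 18 January 2000.
(b) filing + 17 years → 27 April 2000.
Later of the two: 27 April 2000.
Opposition Stay Credit: +271 days → 23 January 2001.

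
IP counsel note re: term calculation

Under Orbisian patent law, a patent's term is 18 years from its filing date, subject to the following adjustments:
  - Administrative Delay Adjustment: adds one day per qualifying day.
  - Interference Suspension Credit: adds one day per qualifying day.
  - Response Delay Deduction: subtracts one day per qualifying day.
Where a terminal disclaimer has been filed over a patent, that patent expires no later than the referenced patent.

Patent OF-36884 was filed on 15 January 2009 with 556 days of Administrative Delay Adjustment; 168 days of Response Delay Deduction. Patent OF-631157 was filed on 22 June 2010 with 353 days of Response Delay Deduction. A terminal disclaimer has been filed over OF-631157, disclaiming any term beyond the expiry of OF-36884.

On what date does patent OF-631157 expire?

2027-07-05

Natural term of OF-631157:
  Base: filing + 18 years → 22 June 2028.
  Response Delay Deduction: −353 days → 5 July 2027.
Expiry of referenced patent OF-36884:
  Base: filing + 18 years → 15 January 2027.
  Administrative Delay Adjustment: +556 days → 24 July 2028.
  Response Delay Deduction: −168 days → 7 February 2028.
Terminal disclaimer: OF-631157 expires on the earlier of 5 July 2027 and 7 February 2028.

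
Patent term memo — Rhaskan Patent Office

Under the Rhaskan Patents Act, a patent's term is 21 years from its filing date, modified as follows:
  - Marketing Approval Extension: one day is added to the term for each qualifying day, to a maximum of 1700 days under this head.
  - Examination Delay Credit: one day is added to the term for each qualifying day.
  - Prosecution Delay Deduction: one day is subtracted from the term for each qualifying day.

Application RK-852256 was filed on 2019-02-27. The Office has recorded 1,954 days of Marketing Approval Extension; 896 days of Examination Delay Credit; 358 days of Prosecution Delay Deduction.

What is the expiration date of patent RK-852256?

April 14, 2046

Base term: filing date + 21 years → 27 February 2040.
Marketing Approval Extension: 1954 days claimed exceeds the 1700-day cap, so +1700 days → 23 October 2044.
Examination Delay Credit: +896 days → 7 April 2047.
Prosecution Delay Deduction: −358 days → 14 April 2046.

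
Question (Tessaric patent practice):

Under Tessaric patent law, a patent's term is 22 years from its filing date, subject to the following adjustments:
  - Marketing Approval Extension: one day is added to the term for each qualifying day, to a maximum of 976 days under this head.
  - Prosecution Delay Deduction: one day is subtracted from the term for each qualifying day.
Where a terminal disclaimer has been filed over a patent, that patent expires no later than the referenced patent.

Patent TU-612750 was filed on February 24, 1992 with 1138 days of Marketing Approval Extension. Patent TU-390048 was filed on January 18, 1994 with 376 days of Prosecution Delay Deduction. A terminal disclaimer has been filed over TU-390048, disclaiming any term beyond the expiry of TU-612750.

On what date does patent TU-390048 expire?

Natural term of TU-390048:
  Base: filing + 22 years → 18 January 2016.
  Prosecution Delay Deduction: −376 days → 7 January 2015.
Expiry of referenced patent TU-612750:
  Base: filing + 22 years → 24 February 2014.
  Marketing Approval Extension: 1138 days claimed exceeds the 976-day cap, so +976 days → 27 October 2016.
Terminal disclaimer: TU-390048 expires on the earlier of 7 January 2015 and 27 October 2016.

2015-01-07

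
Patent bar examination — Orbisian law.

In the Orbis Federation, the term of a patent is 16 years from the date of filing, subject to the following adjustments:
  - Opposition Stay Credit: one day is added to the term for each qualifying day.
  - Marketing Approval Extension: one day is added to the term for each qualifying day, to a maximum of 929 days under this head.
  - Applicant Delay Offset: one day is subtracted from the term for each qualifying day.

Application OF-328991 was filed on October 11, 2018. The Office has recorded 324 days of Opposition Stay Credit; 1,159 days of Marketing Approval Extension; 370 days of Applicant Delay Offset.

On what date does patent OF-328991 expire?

2037-03-12

Base term: filing date + 16 years → 11 October 2034.
Opposition Stay Credit: +324 days → 31 August 2035.
Marketing Approval Extension: 1159 days claimed exceeds the 929-day cap, so +929 days → 17 March 2038.
Applicant Delay Offset: −370 days → 12 March 2037.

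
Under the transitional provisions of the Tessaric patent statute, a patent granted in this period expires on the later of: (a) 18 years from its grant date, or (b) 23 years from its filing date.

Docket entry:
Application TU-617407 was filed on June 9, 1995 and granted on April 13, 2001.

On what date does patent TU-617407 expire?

(a) grant + 18 years → 13 April 2019.
(b) filing + 23 years → 9 June 2018.
Later of the two: 13 April 2019.

April 13, 2019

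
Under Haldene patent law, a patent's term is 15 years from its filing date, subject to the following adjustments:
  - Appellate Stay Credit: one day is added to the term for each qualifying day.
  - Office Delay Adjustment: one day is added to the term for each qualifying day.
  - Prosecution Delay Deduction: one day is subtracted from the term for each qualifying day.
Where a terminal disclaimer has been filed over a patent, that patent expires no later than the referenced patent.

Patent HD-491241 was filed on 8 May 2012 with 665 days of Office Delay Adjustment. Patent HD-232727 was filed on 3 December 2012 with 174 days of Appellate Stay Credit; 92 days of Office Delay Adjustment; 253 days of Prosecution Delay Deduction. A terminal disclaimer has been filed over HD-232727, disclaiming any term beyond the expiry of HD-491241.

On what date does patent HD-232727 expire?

2027-12-16

Natural term of HD-232727:
  Base: filing + 15 years → 3 December 2027.
  Appellate Stay Credit: +174 days → 25 May 2028.
  Office Delay Adjustment: +92 days → 25 August 2028.
  Prosecution Delay Deduction: −253 days → 16 December 2027.
Expiry of referenced patent HD-491241:
  Base: filing + 15 years → 8 May 2027.
  Office Delay Adjustment: +665 days → 3 March 2029.
Terminal disclaimer: HD-232727 expires on the earlier of 16 December 2027 and 3 March 2029.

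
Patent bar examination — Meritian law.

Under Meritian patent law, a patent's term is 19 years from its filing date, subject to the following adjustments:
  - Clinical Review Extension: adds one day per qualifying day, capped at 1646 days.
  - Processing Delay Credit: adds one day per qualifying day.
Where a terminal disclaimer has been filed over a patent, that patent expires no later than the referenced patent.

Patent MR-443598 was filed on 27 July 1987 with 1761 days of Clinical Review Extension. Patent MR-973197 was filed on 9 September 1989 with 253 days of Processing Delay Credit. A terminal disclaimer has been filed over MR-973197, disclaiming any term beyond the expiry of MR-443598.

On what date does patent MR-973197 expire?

Natural term of MR-973197:
  Base: filing + 19 years → 9 September 2008.
  Processing Delay Credit: +253 days → 20 May 2009.
Expiry of referenced patent MR-443598:
  Base: filing + 19 years → 27 July 2006.
  Clinical Review Extension: 1761 days claimed exceeds the 1646-day cap, so +1646 days → 28 January 2011.
Terminal disclaimer: MR-973197 expires on the earlier of 20 May 2009 and 28 January 2011.

2009-05-20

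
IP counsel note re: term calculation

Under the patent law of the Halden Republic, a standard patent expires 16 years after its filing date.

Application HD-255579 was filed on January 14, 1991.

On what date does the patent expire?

Filing date + 16 years → 14 January 2007.

January 14, 2007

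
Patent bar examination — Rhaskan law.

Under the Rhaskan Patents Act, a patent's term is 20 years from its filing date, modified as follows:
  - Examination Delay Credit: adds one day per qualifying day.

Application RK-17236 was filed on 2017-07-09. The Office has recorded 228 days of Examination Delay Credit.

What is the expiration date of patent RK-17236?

Base term: filing date + 20 years → 9 July 2037.
Examination Delay Credit: +228 days → 22 February 2038.

February 22, 2038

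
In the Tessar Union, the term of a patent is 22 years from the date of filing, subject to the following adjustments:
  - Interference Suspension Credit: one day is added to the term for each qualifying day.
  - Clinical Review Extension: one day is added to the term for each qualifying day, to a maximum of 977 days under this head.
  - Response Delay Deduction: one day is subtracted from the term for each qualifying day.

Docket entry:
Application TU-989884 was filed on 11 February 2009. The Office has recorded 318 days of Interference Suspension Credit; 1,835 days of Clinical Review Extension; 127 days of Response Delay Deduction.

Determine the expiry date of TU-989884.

April 24, 2034

Base term: filing date + 22 years → 11 February 2031.
Interference Suspension Credit: +318 days → 26 December 2031.
Clinical Review Extension: 1835 days claimed exceeds the 977-day cap, so +977 days → 29 August 2034.
Response Delay Deduction: −127 days → 24 April 2034.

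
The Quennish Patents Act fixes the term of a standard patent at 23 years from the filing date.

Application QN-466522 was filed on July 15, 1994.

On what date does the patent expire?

Filing date + 23 years → 15 July 2017.

2017-07-15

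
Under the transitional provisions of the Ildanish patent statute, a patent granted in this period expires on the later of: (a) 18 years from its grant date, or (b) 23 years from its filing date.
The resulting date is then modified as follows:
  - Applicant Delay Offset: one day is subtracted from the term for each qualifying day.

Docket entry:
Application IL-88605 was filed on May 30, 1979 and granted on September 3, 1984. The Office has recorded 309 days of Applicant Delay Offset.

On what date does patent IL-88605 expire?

(a) grant + 18 years → 3 September 2002.
(b) filing + 23 years → 30 May 2002.
Later of the two: 3 September 2002.
Applicant Delay Offset: −309 days → 29 October 2001.

October 29, 2001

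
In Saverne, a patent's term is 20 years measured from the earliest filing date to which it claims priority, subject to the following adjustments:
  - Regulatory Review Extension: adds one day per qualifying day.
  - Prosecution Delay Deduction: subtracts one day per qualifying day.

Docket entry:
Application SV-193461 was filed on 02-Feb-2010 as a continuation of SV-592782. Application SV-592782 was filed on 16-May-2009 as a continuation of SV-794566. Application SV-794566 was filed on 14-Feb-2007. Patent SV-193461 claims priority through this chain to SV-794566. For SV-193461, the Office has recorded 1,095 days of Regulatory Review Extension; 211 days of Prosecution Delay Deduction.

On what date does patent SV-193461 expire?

Earliest priority filing: 14 February 2007.
Base term: 14 February 2007 + 20 years → 14 February 2027.
Regulatory Review Extension: +1095 days → 13 February 2030.
Prosecution Delay Deduction: −211 days → 17 July 2029.

July 17, 2029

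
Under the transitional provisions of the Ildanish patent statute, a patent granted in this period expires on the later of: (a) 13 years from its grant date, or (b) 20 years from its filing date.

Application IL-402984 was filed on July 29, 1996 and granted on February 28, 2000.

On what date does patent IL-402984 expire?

2016-07-29

(a) grant + 13 years → 28 February 2013.
(b) filing + 20 years → 29 July 2016.
Later of the two: 29 July 2016.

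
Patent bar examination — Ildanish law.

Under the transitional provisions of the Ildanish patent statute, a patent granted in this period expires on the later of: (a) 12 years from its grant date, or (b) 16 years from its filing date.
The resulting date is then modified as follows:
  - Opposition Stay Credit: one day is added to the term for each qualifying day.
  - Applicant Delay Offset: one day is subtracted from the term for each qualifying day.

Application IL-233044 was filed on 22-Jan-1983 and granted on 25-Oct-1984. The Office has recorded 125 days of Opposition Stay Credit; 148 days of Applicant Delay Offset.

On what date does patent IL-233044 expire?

(a) grant + 12 years → 25 October 1996.
(b) filing + 16 years → 22 January 1999.
Later of the two: 22 January 1999.
Opposition Stay Credit: +125 days → 27 May 1999.
Applicant Delay Offset: −148 days → 30 December 1998.

December 30, 1998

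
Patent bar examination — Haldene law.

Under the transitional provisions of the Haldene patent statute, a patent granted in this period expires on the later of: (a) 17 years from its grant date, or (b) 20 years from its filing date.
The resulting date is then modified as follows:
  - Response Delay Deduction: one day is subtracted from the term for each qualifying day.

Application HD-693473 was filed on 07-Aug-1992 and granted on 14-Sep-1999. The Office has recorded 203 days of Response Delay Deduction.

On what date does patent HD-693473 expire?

February 24, 2016

(a) grant + 17 years → 14 September 2016.
(b) filing + 20 years → 7 August 2012.
Later of the two: 14 September 2016.
Response Delay Deduction: −203 days → 24 February 2016.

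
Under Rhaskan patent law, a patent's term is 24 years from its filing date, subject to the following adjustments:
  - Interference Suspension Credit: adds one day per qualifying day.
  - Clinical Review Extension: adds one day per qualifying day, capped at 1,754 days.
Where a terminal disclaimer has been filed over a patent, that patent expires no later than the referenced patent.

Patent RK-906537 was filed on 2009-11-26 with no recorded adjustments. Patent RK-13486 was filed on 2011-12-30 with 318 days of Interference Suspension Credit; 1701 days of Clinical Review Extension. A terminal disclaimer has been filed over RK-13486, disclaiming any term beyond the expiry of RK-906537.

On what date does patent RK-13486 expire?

2033-11-26

Natural term of RK-13486:
  Base: filing + 24 years → 30 December 2035.
  Interference Suspension Credit: +318 days → 12 November 2036.
  Clinical Review Extension: 1701 days (within the 1754-day cap) → +1701 days → 10 July 2041.
Expiry of referenced patent RK-906537:
  Base: filing + 24 years → 26 November 2033.
Terminal disclaimer: RK-13486 expires on the earlier of 10 July 2041 and 26 November 2033.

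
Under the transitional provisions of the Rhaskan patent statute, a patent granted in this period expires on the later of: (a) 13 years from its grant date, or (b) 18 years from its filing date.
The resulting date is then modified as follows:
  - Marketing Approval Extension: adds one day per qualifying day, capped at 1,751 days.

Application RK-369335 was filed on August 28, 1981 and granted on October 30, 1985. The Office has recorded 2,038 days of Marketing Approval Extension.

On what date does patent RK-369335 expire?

2004-06-13

(a) grant + 13 years → 30 October 1998.
(b) filing + 18 years → 28 August 1999.
Later of the two: 28 August 1999.
Marketing Approval Extension: 2038 days claimed exceeds the 1751-day cap, so +1751 days → 13 June 2004.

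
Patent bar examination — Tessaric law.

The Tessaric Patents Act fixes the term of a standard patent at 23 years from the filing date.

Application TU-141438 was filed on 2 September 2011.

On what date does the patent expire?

Filing date + 23 years → 2 September 2034.

September 2, 2034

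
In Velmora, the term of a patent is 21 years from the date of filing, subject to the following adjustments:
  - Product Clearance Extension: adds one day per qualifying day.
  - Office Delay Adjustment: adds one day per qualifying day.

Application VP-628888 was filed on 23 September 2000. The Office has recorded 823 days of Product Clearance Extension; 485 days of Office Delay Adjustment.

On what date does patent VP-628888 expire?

Base term: filing date + 21 years → 23 September 2021.
Product Clearance Extension: +823 days → 25 December 2023.
Office Delay Adjustment: +485 days → 23 April 2025.

April 23, 2025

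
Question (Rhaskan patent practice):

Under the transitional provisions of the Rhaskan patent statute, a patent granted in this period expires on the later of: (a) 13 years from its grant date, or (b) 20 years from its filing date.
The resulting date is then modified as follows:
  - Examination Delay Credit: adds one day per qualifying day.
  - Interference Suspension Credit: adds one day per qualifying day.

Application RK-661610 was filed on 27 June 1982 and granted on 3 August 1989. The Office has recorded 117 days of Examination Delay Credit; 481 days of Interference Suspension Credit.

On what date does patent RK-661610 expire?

2004-03-23

(a) grant + 13 years → 3 August 2002.
(b) filing + 20 years → 27 June 2002.
Later of the two: 3 August 2002.
Examination Delay Credit: +117 days → 28 November 2002.
Interference Suspension Credit: +481 days → 23 March 2004.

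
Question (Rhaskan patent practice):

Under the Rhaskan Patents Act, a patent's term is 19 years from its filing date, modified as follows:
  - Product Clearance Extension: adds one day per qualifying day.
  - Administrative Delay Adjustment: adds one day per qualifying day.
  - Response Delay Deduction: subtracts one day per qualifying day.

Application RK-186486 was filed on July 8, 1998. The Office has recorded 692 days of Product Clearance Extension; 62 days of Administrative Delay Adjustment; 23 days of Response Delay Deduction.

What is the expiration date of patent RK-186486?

2019-07-09

Base term: filing date + 19 years → 8 July 2017.
Product Clearance Extension: +692 days → 31 May 2019.
Administrative Delay Adjustment: +62 days → 1 August 2019.
Response Delay Deduction: −23 days → 9 July 2019.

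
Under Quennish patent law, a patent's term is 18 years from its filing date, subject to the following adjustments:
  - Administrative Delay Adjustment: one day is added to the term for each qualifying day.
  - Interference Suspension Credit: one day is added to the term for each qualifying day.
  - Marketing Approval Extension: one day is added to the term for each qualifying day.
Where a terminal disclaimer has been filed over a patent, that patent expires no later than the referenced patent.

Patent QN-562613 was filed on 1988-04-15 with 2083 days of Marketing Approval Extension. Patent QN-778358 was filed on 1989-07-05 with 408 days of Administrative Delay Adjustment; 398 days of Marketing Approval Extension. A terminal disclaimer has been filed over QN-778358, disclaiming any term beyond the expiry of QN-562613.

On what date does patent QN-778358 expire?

Natural term of QN-778358:
  Base: filing + 18 years → 5 July 2007.
  Administrative Delay Adjustment: +408 days → 16 August 2008.
  Marketing Approval Extension: +398 days → 18 September 2009.
Expiry of referenced patent QN-562613:
  Base: filing + 18 years → 15 April 2006.
  Marketing Approval Extension: +2083 days → 28 December 2011.
Terminal disclaimer: QN-778358 expires on the earlier of 18 September 2009 and 28 December 2011.

September 18, 2009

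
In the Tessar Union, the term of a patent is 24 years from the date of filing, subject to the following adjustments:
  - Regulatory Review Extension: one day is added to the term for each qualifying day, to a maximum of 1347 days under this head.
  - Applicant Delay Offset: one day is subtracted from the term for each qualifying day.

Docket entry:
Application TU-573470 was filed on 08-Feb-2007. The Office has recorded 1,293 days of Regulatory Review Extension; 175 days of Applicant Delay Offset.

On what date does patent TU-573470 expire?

March 2, 2034

Base term: filing date + 24 years → 8 February 2031.
Regulatory Review Extension: 1293 days (within the 1347-day cap) → +1293 days → 24 August 2034.
Applicant Delay Offset: −175 days → 2 March 2034.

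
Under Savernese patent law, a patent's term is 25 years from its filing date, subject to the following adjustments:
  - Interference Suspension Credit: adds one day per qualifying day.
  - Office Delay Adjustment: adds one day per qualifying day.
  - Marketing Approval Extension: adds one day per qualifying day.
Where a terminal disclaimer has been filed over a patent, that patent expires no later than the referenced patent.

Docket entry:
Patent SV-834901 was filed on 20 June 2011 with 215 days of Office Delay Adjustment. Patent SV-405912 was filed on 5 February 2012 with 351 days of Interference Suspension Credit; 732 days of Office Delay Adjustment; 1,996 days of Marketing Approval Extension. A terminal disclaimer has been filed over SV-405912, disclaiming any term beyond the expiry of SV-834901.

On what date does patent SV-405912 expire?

2037-01-21

Natural term of SV-405912:
  Base: filing + 25 years → 5 February 2037.
  Interference Suspension Credit: +351 days → 22 January 2038.
  Office Delay Adjustment: +732 days → 24 January 2040.
  Marketing Approval Extension: +1996 days → 12 July 2045.
Expiry of referenced patent SV-834901:
  Base: filing + 25 years → 20 June 2036.
  Office Delay Adjustment: +215 days → 21 January 2037.
Terminal disclaimer: SV-405912 expires on the earlier of 12 July 2045 and 21 January 2037.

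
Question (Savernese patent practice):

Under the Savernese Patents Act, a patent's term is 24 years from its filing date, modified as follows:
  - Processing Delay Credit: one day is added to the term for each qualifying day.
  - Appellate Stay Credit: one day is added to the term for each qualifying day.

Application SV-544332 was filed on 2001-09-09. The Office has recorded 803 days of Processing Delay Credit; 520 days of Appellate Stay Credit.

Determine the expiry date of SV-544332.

Base term: filing date + 24 years → 9 September 2025.
Processing Delay Credit: +803 days → 21 November 2027.
Appellate Stay Credit: +520 days → 24 April 2029.

April 24, 2029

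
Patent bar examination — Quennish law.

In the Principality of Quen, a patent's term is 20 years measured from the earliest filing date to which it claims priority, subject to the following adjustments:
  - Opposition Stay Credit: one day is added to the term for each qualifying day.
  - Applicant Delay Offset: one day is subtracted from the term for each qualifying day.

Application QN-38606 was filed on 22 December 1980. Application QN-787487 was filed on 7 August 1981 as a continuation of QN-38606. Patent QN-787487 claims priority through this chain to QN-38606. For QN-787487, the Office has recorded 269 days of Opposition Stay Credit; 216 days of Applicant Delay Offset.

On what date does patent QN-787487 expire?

Earliest priority filing: 22 December 1980.
Base term: 22 December 1980 + 20 years → 22 December 2000.
Opposition Stay Credit: +269 days → 17 September 2001.
Applicant Delay Offset: −216 days → 13 February 2001.

February 13, 2001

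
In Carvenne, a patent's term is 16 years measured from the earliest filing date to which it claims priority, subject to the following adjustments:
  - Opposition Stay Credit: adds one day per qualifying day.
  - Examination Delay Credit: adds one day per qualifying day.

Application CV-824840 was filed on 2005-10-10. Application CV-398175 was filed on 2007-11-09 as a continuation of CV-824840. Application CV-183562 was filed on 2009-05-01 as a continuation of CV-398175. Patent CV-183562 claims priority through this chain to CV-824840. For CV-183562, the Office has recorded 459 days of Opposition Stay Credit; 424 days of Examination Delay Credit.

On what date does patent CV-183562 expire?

March 11, 2024

Earliest priority filing: 10 October 2005.
Base term: 10 October 2005 + 16 years → 10 October 2021.
Opposition Stay Credit: +459 days → 12 January 2023.
Examination Delay Credit: +424 days → 11 March 2024.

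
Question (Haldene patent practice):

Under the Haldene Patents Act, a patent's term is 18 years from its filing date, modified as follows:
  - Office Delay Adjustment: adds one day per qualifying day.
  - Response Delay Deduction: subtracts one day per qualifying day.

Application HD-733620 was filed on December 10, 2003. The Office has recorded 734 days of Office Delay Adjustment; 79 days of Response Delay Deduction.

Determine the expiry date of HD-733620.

Base term: filing date + 18 years → 10 December 2021.
Office Delay Adjustment: +734 days → 14 December 2023.
Response Delay Deduction: −79 days → 26 September 2023.

2023-09-26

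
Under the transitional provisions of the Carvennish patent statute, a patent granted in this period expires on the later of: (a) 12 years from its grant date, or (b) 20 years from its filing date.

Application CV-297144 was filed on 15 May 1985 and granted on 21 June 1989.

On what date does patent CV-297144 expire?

(a) grant + 12 years → 21 June 2001.
(b) filing + 20 years → 15 May 2005.
Later of the two: 15 May 2005.

May 15, 2005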